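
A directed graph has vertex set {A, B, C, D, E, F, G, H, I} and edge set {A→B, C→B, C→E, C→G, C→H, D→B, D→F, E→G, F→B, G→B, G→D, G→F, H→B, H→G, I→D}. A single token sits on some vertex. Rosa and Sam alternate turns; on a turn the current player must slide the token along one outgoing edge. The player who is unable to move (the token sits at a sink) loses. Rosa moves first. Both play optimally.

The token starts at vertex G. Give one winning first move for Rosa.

Move to B.

Work bottom-up. With no move the player to move loses. Otherwise the position is W if at least one move leads to an L position for the opponent, and L if every move leads to a W.
Every edge goes from a vertex to one that appears earlier in the order B, F, D, G, E, A, I, H, C, so processing vertices in that order labels each vertex after all of its successors.
B: no outgoing edge → L
F: W (go to B, an L position)
D: W (go to B, an L position)
G: W (go to B, an L position)
E: L (sole option G(W) is W)
A: W (go to B, an L position)
I: L (sole option D(W) is W)
H: W (go to B, an L position)
C: W (go to E, an L position)
From G, the L positions reachable in one move are: B.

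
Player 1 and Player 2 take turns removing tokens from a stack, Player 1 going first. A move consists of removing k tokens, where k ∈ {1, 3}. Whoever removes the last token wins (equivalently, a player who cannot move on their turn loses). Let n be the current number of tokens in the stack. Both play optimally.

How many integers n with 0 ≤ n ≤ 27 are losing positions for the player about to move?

Classify positions by backward induction: terminal positions (no move available) are L. From any other position, the mover wins iff some move reaches an L.
n=0: no move → L
n=1: reaches L-position 0 → W
n=2: only reaches 1(W), which is W → L
n=3: reaches L-position 2 → W
n=4: only reaches 3(W), 1(W), all W → L
n=5: reaches L-position 4 → W
n=6: only reaches 5(W), 3(W), all W → L
n=7: reaches L-position 6 → W
n=8: only reaches 7(W), 5(W), all W → L
n=9: reaches L-position 8 → W
n=10: only reaches 9(W), 7(W), all W → L
n=11: reaches L-position 10 → W
n=12: only reaches 11(W), 9(W), all W → L
n=13: reaches L-position 12 → W
n=14: only reaches 13(W), 11(W), all W → L
n=15: reaches L-position 14 → W
n=16: only reaches 15(W), 13(W), all W → L
n=17: reaches L-position 16 → W
n=18: only reaches 17(W), 15(W), all W → L
n=19: reaches L-position 18 → W
n=20: only reaches 19(W), 17(W), all W → L
n=21: reaches L-position 20 → W
n=22: only reaches 21(W), 19(W), all W → L
n=23: reaches L-position 22 → W
n=24: only reaches 23(W), 21(W), all W → L
n=25: reaches L-position 24 → W
n=26: only reaches 25(W), 23(W), all W → L
n=27: reaches L-position 26 → W
L entries with 0 ≤ n ≤ 27: n = 0, 2, 4, 6, 8, 10, 12, 14, 16, 18, 20, 22, 24, 26; that makes 14.

14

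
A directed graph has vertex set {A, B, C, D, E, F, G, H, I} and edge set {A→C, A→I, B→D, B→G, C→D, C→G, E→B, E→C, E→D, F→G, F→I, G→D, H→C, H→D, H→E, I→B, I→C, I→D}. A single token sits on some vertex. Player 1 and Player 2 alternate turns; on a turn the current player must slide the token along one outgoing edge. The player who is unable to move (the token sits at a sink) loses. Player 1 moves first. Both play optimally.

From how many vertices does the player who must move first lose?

3

Positions with no move are L. A position that does have a move is losing for the player to move precisely when every available move leads to a winning position for the opponent. Fill in the labels:
Every edge goes from a vertex to one that appears earlier in the order D, G, B, C, E, H, I, F, A, so processing vertices in that order labels each vertex after all of its successors.
D: no outgoing edge → L
G: →D(L), so W
B: →D(L), so W
C: →D(L), so W
E: →D(L), so W
H: →D(L), so W
I: →D(L), so W
F: →I(W), G(W) — all W, so L
A: →I(W), C(W) — all W, so L
The L vertices are A, D, F; that is 3 in all.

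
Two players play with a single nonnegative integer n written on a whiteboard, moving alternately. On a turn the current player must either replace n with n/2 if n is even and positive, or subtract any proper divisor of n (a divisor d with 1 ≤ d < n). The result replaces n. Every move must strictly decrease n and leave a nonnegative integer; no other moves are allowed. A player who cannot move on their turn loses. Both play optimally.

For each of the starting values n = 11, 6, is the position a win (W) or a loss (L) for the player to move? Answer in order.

11: L, 6: W

Classify positions by backward induction: terminal positions (no move available) are L. From any other position, the mover wins iff some move reaches an L.
n=0: no move → L
n=1: no move → L
n=2: W (go to 1, an L position)
n=3: L (sole option 2(W) is W)
n=4: W (go to 3, an L position)
n=5: L (sole option 4(W) is W)
n=6: W (go to 3, an L position)
n=7: L (sole option 6(W) is W)
n=8: W (go to 7, an L position)
n=9: L (options 6(W), 8(W) are all W)
n=10: W (go to 5, an L position)
n=11: L (sole option 10(W) is W)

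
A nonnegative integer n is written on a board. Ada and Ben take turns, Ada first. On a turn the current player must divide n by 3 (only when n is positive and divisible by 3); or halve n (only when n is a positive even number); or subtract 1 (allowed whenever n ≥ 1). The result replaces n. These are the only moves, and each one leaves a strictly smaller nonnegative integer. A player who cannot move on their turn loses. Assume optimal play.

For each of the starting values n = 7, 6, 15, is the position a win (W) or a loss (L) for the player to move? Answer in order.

Build the W/L table. Terminal = L. A non-terminal position is W if it has a move to some L; otherwise it is L.
n=0: no move → L
n=1: →0(L), so W
n=2: →1(W) only, which is W, so L
n=3: →2(L), so W
n=4: →2(L), so W
n=5: →4(W) only, which is W, so L
n=6: →2(L), so W
n=7: →6(W) only, which is W, so L
n=8: →7(L), so W
n=9: →3(W), 8(W) — all W, so L
n=10: →5(L), so W
n=11: →10(W) only, which is W, so L
n=12: →11(L), so W
n=13: →12(W) only, which is W, so L
n=14: →7(L), so W
n=15: →5(L), so W

7: L, 6: W, 15: W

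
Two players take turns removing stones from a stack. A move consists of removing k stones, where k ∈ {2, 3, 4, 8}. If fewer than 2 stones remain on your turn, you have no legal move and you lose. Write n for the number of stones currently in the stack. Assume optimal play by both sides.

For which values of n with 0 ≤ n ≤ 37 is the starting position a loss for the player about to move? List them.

Positions with no move are L. A position that does have a move is losing for the player to move precisely when every available move leads to a winning position for the opponent. Fill in the labels:
n=0: no move → L
n=1: no move → L
n=2: can move to 0, which is L ⇒ W
n=3: can move to 1, which is L ⇒ W
n=4: can move to 1, which is L ⇒ W
n=5: can move to 1, which is L ⇒ W
n=6: moves to 4(W), 3(W), 2(W); every one is W ⇒ L
n=7: moves to 5(W), 4(W), 3(W); every one is W ⇒ L
n=8: can move to 6, which is L ⇒ W
n=9: can move to 7, which is L ⇒ W
n=10: can move to 7, which is L ⇒ W
n=11: can move to 7, which is L ⇒ W
n=12: moves to 10(W), 9(W), 8(W), 4(W); every one is W ⇒ L
n=13: moves to 11(W), 10(W), 9(W), 5(W); every one is W ⇒ L
n=14: can move to 12, which is L ⇒ W
n=15: can move to 13, which is L ⇒ W
n=16: can move to 13, which is L ⇒ W
n=17: can move to 13, which is L ⇒ W
n=18: moves to 16(W), 15(W), 14(W), 10(W); every one is W ⇒ L
n=19: moves to 17(W), 16(W), 15(W), 11(W); every one is W ⇒ L
n=20: can move to 18, which is L ⇒ W
n=21: can move to 19, which is L ⇒ W
n=22: can move to 19, which is L ⇒ W
n=23: can move to 19, which is L ⇒ W
n=24: moves to 22(W), 21(W), 20(W), 16(W); every one is W ⇒ L
n=25: moves to 23(W), 22(W), 21(W), 17(W); every one is W ⇒ L
n=26: can move to 24, which is L ⇒ W
n=27: can move to 25, which is L ⇒ W
n=28: can move to 25, which is L ⇒ W
n=29: can move to 25, which is L ⇒ W
n=30: moves to 28(W), 27(W), 26(W), 22(W); every one is W ⇒ L
n=31: moves to 29(W), 28(W), 27(W), 23(W); every one is W ⇒ L
n=32: can move to 30, which is L ⇒ W
n=33: can move to 31, which is L ⇒ W
n=34: can move to 31, which is L ⇒ W
n=35: can move to 31, which is L ⇒ W
n=36: moves to 34(W), 33(W), 32(W), 28(W); every one is W ⇒ L
n=37: moves to 35(W), 34(W), 33(W), 29(W); every one is W ⇒ L
Reading off the rows marked L gives the requested list; there are 14 such values of n.

0, 1, 6, 7, 12, 13, 18, 19, 24, 25, 30, 31, 36, 37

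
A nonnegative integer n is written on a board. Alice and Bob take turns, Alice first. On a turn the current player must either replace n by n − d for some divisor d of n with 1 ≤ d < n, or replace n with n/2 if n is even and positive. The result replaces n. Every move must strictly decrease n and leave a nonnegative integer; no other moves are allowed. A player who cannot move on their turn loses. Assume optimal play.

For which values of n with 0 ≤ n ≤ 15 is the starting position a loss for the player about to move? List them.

0, 1, 3, 5, 7, 9, 11, 13, 15

Positions with no move are L. A position that does have a move is losing for the player to move precisely when every available move leads to a winning position for the opponent. Fill in the labels:
n=0: no move → L
n=1: no move → L
n=2: reaches L-position 1 → W
n=3: only reaches 2(W), which is W → L
n=4: reaches L-position 3 → W
n=5: only reaches 4(W), which is W → L
n=6: reaches L-position 3 → W
n=7: only reaches 6(W), which is W → L
n=8: reaches L-position 7 → W
n=9: only reaches 6(W), 8(W), all W → L
n=10: reaches L-position 5 → W
n=11: only reaches 10(W), which is W → L
n=12: reaches L-position 9 → W
n=13: only reaches 12(W), which is W → L
n=14: reaches L-position 7 → W
n=15: only reaches 10(W), 12(W), 14(W), all W → L
The losing starting values of n are exactly the entries labelled L in this table (9 of them).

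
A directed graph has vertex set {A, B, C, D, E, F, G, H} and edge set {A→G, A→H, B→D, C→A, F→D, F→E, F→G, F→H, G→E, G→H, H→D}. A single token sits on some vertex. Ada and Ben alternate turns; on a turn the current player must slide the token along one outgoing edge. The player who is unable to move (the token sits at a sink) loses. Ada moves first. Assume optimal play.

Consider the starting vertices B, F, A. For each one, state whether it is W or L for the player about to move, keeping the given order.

B: W, F: W, A: L

Use the standard recursion: the mover loses at a terminal position; elsewhere, the mover wins exactly when some move hands the opponent an L position.
Every edge goes from a vertex to one that appears earlier in the order E, D, H, G, A, C, B, F, so processing vertices in that order labels each vertex after all of its successors.
E: no outgoing edge → L
D: no outgoing edge → L
H: reaches L-position D → W
G: reaches L-position E → W
A: only reaches G(W), H(W), all W → L
C: reaches L-position A → W
B: reaches L-position D → W
F: reaches L-position D → W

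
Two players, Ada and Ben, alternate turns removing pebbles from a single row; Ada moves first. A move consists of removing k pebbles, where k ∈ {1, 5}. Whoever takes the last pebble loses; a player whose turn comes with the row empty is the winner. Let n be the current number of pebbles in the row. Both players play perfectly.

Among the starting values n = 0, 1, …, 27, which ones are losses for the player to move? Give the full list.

Label each position W (a win for the player to move) or L (a loss). A position with no legal move is W; any other position is W exactly when some move reaches an L, and L when every move reaches a W.
n=0: no move; the opponent has just taken the last pebble and therefore loses → W
n=1: only reaches 0(W), which is W → L
n=2: reaches L-position 1 → W
n=3: only reaches 2(W), which is W → L
n=4: reaches L-position 3 → W
n=5: only reaches 4(W), 0(W), all W → L
n=6: reaches L-position 5 → W
n=7: only reaches 6(W), 2(W), all W → L
n=8: reaches L-position 7 → W
n=9: only reaches 8(W), 4(W), all W → L
n=10: reaches L-position 9 → W
n=11: only reaches 10(W), 6(W), all W → L
n=12: reaches L-position 11 → W
n=13: only reaches 12(W), 8(W), all W → L
n=14: reaches L-position 13 → W
n=15: only reaches 14(W), 10(W), all W → L
n=16: reaches L-position 15 → W
n=17: only reaches 16(W), 12(W), all W → L
n=18: reaches L-position 17 → W
n=19: only reaches 18(W), 14(W), all W → L
n=20: reaches L-position 19 → W
n=21: only reaches 20(W), 16(W), all W → L
n=22: reaches L-position 21 → W
n=23: only reaches 22(W), 18(W), all W → L
n=24: reaches L-position 23 → W
n=25: only reaches 24(W), 20(W), all W → L
n=26: reaches L-position 25 → W
n=27: only reaches 26(W), 22(W), all W → L
The losing starting values of n are exactly the entries labelled L in this table (14 of them).

1, 3, 5, 7, 9, 11, 13, 15, 17, 19, 21, 23, 25, 27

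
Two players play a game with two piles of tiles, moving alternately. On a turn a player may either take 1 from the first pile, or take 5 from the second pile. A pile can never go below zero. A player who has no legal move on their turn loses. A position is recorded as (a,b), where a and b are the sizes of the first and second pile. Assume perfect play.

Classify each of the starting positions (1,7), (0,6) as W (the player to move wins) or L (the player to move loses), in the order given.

Positions with no move are L. A position that does have a move is losing for the player to move precisely when every available move leads to a winning position for the opponent. Fill in the labels:
No move ever increases a pile, so every position that can arise here has a ≤ 1 and b ≤ 7; it is enough to label the cells with 0 ≤ a ≤ 1 and 0 ≤ b ≤ 7.
Every move lowers a or b (never raises either), so fill the grid row by row in increasing a, and left to right within a row: each cell's successors are then already labelled.
      b=0  b=1  b=2  b=3  b=4  b=5  b=6  b=7
a=0:    L    L    L    L    L    W    W    W
a=1:    W    W    W    W    W    L    L    L
Cells with no legal move (terminal, hence L): (0,0), (0,1), (0,2), (0,3), (0,4).
The remaining L cells, each justified by listing all of its moves:
(1,5): →(0,5)(W), (1,0)(W) — all W, so L
(1,6): →(0,6)(W), (1,1)(W) — all W, so L
(1,7): →(0,7)(W), (1,2)(W) — all W, so L
Every other cell has at least one move into one of the L cells above, so it is W.
(1,7): one of the L cells justified above, so L
(0,6): the move to (0,1) reaches an L cell, so W

(1,7): L, (0,6): W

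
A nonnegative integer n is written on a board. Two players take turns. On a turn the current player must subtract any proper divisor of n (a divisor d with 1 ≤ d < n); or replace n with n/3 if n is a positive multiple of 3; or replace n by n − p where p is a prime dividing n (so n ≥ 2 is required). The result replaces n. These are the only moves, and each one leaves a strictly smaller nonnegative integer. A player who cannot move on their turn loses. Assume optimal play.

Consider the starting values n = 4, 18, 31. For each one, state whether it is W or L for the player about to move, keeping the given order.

4: L, 18: W, 31: W

Compute win/loss labels from the base case upward. A position with no move is L. Any other position is W if it can reach an L in one move, else L.
n=0: no move → L
n=1: no move → L
n=2: can move to 0, which is L ⇒ W
n=3: can move to 0, which is L ⇒ W
n=4: moves to 2(W), 3(W); every one is W ⇒ L
n=5: can move to 0, which is L ⇒ W
n=6: can move to 4, which is L ⇒ W
n=7: can move to 0, which is L ⇒ W
n=8: can move to 4, which is L ⇒ W
n=9: moves to 3(W), 6(W), 8(W); every one is W ⇒ L
n=10: can move to 9, which is L ⇒ W
n=11: can move to 0, which is L ⇒ W
n=12: can move to 4, which is L ⇒ W
n=13: can move to 0, which is L ⇒ W
n=14: moves to 7(W), 12(W), 13(W); every one is W ⇒ L
n=15: can move to 14, which is L ⇒ W
n=16: can move to 14, which is L ⇒ W
n=17: can move to 0, which is L ⇒ W
n=18: can move to 9, which is L ⇒ W
n=19: can move to 0, which is L ⇒ W
n=20: moves to 10(W), 15(W), 16(W), 18(W), 19(W); every one is W ⇒ L
n=21: can move to 14, which is L ⇒ W
n=22: can move to 20, which is L ⇒ W
n=23: can move to 0, which is L ⇒ W
n=24: can move to 20, which is L ⇒ W
n=25: can move to 20, which is L ⇒ W
n=26: moves to 13(W), 24(W), 25(W); every one is W ⇒ L
n=27: can move to 9, which is L ⇒ W
n=28: can move to 14, which is L ⇒ W
n=29: can move to 0, which is L ⇒ W
n=30: can move to 20, which is L ⇒ W
n=31: can move to 0, which is L ⇒ W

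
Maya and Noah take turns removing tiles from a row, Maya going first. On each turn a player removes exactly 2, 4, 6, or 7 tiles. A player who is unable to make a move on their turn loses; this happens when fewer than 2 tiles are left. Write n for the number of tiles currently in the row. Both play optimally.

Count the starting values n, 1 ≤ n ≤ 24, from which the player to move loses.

5

Label each position W (a win for the player to move) or L (a loss). A position with no legal move is L; any other position is W exactly when some move reaches an L, and L when every move reaches a W.
n=0: no move → L
n=1: no move → L
n=2: →0(L), so W
n=3: →1(L), so W
n=4: →0(L), so W
n=5: →1(L), so W
n=6: →0(L), so W
n=7: →1(L), so W
n=8: →1(L), so W
n=9: →7(W), 5(W), 3(W), 2(W) — all W, so L
n=10: →8(W), 6(W), 4(W), 3(W) — all W, so L
n=11: →9(L), so W
n=12: →10(L), so W
n=13: →9(L), so W
n=14: →10(L), so W
n=15: →9(L), so W
n=16: →10(L), so W
n=17: →10(L), so W
n=18: →16(W), 14(W), 12(W), 11(W) — all W, so L
n=19: →17(W), 15(W), 13(W), 12(W) — all W, so L
n=20: →18(L), so W
n=21: →19(L), so W
n=22: →18(L), so W
n=23: →19(L), so W
n=24: →18(L), so W
L entries with 1 ≤ n ≤ 24 (n=0 is outside the asked range and is not counted): n = 1, 9, 10, 18, 19; that makes 5.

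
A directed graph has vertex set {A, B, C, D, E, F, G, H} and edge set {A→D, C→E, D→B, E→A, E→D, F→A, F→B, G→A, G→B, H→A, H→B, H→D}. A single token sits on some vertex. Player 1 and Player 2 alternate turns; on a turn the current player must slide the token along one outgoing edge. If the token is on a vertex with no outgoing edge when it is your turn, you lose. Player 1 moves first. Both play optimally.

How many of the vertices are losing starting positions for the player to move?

Positions with no move are L. A position that does have a move is losing for the player to move precisely when every available move leads to a winning position for the opponent. Fill in the labels:
Every edge goes from a vertex to one that appears earlier in the order B, D, A, E, G, H, F, C, so processing vertices in that order labels each vertex after all of its successors.
B: no outgoing edge → L
D: →B(L), so W
A: →D(W) only, which is W, so L
E: →A(L), so W
G: →A(L), so W
H: →A(L), so W
F: →A(L), so W
C: →E(W) only, which is W, so L
The L vertices are A, B, C; that is 3 in all.

3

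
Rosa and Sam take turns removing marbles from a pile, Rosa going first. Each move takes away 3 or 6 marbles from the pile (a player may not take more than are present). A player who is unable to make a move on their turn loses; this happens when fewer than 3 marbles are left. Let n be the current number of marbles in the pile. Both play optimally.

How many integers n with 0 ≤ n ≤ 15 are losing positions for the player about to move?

6

Classify positions by backward induction: terminal positions (no move available) are L. From any other position, the mover wins iff some move reaches an L.
n=0: no move → L
n=1: no move → L
n=2: no move → L
n=3: W (go to 0, an L position)
n=4: W (go to 1, an L position)
n=5: W (go to 2, an L position)
n=6: W (go to 0, an L position)
n=7: W (go to 1, an L position)
n=8: W (go to 2, an L position)
n=9: L (options 6(W), 3(W) are all W)
n=10: L (options 7(W), 4(W) are all W)
n=11: L (options 8(W), 5(W) are all W)
n=12: W (go to 9, an L position)
n=13: W (go to 10, an L position)
n=14: W (go to 11, an L position)
n=15: W (go to 9, an L position)
L entries with 0 ≤ n ≤ 15: n = 0, 1, 2, 9, 10, 11; that makes 6.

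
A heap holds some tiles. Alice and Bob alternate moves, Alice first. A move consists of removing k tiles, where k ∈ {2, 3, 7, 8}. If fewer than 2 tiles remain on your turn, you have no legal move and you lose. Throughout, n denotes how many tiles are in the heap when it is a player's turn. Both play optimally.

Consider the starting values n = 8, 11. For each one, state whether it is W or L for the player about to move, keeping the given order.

8: W, 11: L

Label each position W (a win for the player to move) or L (a loss). A position with no legal move is L; any other position is W exactly when some move reaches an L, and L when every move reaches a W.
n=0: no move → L
n=1: no move → L
n=2: can move to 0, which is L ⇒ W
n=3: can move to 1, which is L ⇒ W
n=4: can move to 1, which is L ⇒ W
n=5: moves to 3(W), 2(W); every one is W ⇒ L
n=6: moves to 4(W), 3(W); every one is W ⇒ L
n=7: can move to 5, which is L ⇒ W
n=8: can move to 6, which is L ⇒ W
n=9: can move to 6, which is L ⇒ W
n=10: moves to 8(W), 7(W), 3(W), 2(W); every one is W ⇒ L
n=11: moves to 9(W), 8(W), 4(W), 3(W); every one is W ⇒ L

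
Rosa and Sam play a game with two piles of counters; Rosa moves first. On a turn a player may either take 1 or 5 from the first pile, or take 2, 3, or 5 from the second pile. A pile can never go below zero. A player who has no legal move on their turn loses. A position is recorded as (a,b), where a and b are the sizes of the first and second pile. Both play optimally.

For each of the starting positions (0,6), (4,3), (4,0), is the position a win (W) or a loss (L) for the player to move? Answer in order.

(0,6): W, (4,3): W, (4,0): L

Positions with no move are L. A position that does have a move is losing for the player to move precisely when every available move leads to a winning position for the opponent. Fill in the labels:
No move ever increases a pile, so every position that can arise here has a ≤ 4 and b ≤ 6; it is enough to label the cells with 0 ≤ a ≤ 4 and 0 ≤ b ≤ 6.
Every move lowers a or b (never raises either), so fill the grid row by row in increasing a, and left to right within a row: each cell's successors are then already labelled.
      b=0  b=1  b=2  b=3  b=4  b=5  b=6
a=0:    L    L    W    W    W    W    W
a=1:    W    W    L    L    W    W    W
a=2:    L    L    W    W    W    W    W
a=3:    W    W    L    L    W    W    W
a=4:    L    L    W    W    W    W    W
Cells with no legal move (terminal, hence L): (0,0), (0,1).
The remaining L cells, each justified by listing all of its moves:
(1,2): →(0,2)(W), (1,0)(W) — all W, so L
(1,3): →(0,3)(W), (1,1)(W), (1,0)(W) — all W, so L
(2,0): →(1,0)(W) only, which is W, so L
(2,1): →(1,1)(W) only, which is W, so L
(3,2): →(2,2)(W), (3,0)(W) — all W, so L
(3,3): →(2,3)(W), (3,1)(W), (3,0)(W) — all W, so L
(4,0): →(3,0)(W) only, which is W, so L
(4,1): →(3,1)(W) only, which is W, so L
Every other cell has at least one move into one of the L cells above, so it is W.
(0,6): the move to (0,1) reaches an L cell, so W
(4,3): the move to (3,3) reaches an L cell, so W
(4,0): one of the L cells justified above, so L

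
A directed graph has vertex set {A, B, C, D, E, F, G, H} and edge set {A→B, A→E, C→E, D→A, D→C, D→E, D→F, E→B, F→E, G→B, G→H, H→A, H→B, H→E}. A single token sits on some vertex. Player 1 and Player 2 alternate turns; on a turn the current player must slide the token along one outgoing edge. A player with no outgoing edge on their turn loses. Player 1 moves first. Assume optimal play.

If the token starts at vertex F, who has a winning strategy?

Label each position W (a win for the player to move) or L (a loss). A position with no legal move is L; any other position is W exactly when some move reaches an L, and L when every move reaches a W.
Every edge goes from a vertex to one that appears earlier in the order B, E, A, H, G, C, F, D, so processing vertices in that order labels each vertex after all of its successors.
B: no outgoing edge → L
E: →B(L), so W
A: →B(L), so W
H: →B(L), so W
G: →B(L), so W
C: →E(W) only, which is W, so L
F: →E(W) only, which is W, so L
D: →F(L), so W
The starting position F is L: whatever Player 1 does, the opponent receives a W position.

Player 2 wins.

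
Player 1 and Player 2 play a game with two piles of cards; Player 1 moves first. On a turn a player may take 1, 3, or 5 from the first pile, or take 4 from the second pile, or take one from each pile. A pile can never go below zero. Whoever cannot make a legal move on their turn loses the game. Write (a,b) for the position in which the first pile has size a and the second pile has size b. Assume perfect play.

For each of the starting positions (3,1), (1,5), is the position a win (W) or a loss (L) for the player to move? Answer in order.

(3,1): W, (1,5): L

Label each position W (a win for the player to move) or L (a loss). A position with no legal move is L; any other position is W exactly when some move reaches an L, and L when every move reaches a W.
No move ever increases a pile, so every position that can arise here has a ≤ 3 and b ≤ 5; it is enough to label the cells with 0 ≤ a ≤ 3 and 0 ≤ b ≤ 5.
Every move lowers a or b (never raises either), so fill the grid row by row in increasing a, and left to right within a row: each cell's successors are then already labelled.
      b=0  b=1  b=2  b=3  b=4  b=5
a=0:    L    L    L    L    W    W
a=1:    W    W    W    W    W    L
a=2:    L    L    L    L    W    W
a=3:    W    W    W    W    W    L
Cells with no legal move (terminal, hence L): (0,0), (0,1), (0,2), (0,3).
The remaining L cells, each justified by listing all of its moves:
(1,5): →(0,5)(W), (1,1)(W), (0,4)(W) — all W, so L
(2,0): →(1,0)(W) only, which is W, so L
(2,1): →(1,1)(W), (1,0)(W) — all W, so L
(2,2): →(1,2)(W), (1,1)(W) — all W, so L
(2,3): →(1,3)(W), (1,2)(W) — all W, so L
(3,5): →(2,5)(W), (0,5)(W), (3,1)(W), (2,4)(W) — all W, so L
Every other cell has at least one move into one of the L cells above, so it is W.
(3,1): the move to (2,1) reaches an L cell, so W
(1,5): one of the L cells justified above, so L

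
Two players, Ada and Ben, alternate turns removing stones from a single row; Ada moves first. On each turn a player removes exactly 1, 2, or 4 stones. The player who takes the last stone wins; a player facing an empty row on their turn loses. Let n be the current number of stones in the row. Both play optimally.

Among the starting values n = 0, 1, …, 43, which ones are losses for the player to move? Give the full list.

Classify positions by backward induction: terminal positions (no move available) are L. From any other position, the mover wins iff some move reaches an L.
n=0: no move → L
n=1: can move to 0, which is L ⇒ W
n=2: can move to 0, which is L ⇒ W
n=3: moves to 2(W), 1(W); every one is W ⇒ L
n=4: can move to 3, which is L ⇒ W
n=5: can move to 3, which is L ⇒ W
n=6: moves to 5(W), 4(W), 2(W); every one is W ⇒ L
n=7: can move to 6, which is L ⇒ W
n=8: can move to 6, which is L ⇒ W
n=9: moves to 8(W), 7(W), 5(W); every one is W ⇒ L
n=10: can move to 9, which is L ⇒ W
n=11: can move to 9, which is L ⇒ W
n=12: moves to 11(W), 10(W), 8(W); every one is W ⇒ L
n=13: can move to 12, which is L ⇒ W
n=14: can move to 12, which is L ⇒ W
n=15: moves to 14(W), 13(W), 11(W); every one is W ⇒ L
n=16: can move to 15, which is L ⇒ W
n=17: can move to 15, which is L ⇒ W
n=18: moves to 17(W), 16(W), 14(W); every one is W ⇒ L
n=19: can move to 18, which is L ⇒ W
n=20: can move to 18, which is L ⇒ W
n=21: moves to 20(W), 19(W), 17(W); every one is W ⇒ L
n=22: can move to 21, which is L ⇒ W
n=23: can move to 21, which is L ⇒ W
n=24: moves to 23(W), 22(W), 20(W); every one is W ⇒ L
n=25: can move to 24, which is L ⇒ W
n=26: can move to 24, which is L ⇒ W
n=27: moves to 26(W), 25(W), 23(W); every one is W ⇒ L
n=28: can move to 27, which is L ⇒ W
n=29: can move to 27, which is L ⇒ W
n=30: moves to 29(W), 28(W), 26(W); every one is W ⇒ L
n=31: can move to 30, which is L ⇒ W
n=32: can move to 30, which is L ⇒ W
n=33: moves to 32(W), 31(W), 29(W); every one is W ⇒ L
n=34: can move to 33, which is L ⇒ W
n=35: can move to 33, which is L ⇒ W
n=36: moves to 35(W), 34(W), 32(W); every one is W ⇒ L
n=37: can move to 36, which is L ⇒ W
n=38: can move to 36, which is L ⇒ W
n=39: moves to 38(W), 37(W), 35(W); every one is W ⇒ L
n=40: can move to 39, which is L ⇒ W
n=41: can move to 39, which is L ⇒ W
n=42: moves to 41(W), 40(W), 38(W); every one is W ⇒ L
n=43: can move to 42, which is L ⇒ W
Reading off the rows marked L gives the requested list; there are 15 such values of n.

0, 3, 6, 9, 12, 15, 18, 21, 24, 27, 30, 33, 36, 39, 42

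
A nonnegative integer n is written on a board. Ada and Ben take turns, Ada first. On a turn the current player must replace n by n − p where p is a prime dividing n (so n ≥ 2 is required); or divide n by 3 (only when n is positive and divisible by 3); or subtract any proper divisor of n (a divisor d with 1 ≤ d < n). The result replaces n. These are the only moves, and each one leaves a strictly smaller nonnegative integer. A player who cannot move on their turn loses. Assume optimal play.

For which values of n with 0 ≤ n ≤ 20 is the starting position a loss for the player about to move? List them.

Use the standard recursion: the mover loses at a terminal position; elsewhere, the mover wins exactly when some move hands the opponent an L position.
n=0: no move → L
n=1: no move → L
n=2: W (go to 0, an L position)
n=3: W (go to 0, an L position)
n=4: L (options 2(W), 3(W) are all W)
n=5: W (go to 0, an L position)
n=6: W (go to 4, an L position)
n=7: W (go to 0, an L position)
n=8: W (go to 4, an L position)
n=9: L (options 3(W), 6(W), 8(W) are all W)
n=10: W (go to 9, an L position)
n=11: W (go to 0, an L position)
n=12: W (go to 4, an L position)
n=13: W (go to 0, an L position)
n=14: L (options 7(W), 12(W), 13(W) are all W)
n=15: W (go to 14, an L position)
n=16: W (go to 14, an L position)
n=17: W (go to 0, an L position)
n=18: W (go to 9, an L position)
n=19: W (go to 0, an L position)
n=20: L (options 10(W), 15(W), 16(W), 18(W), 19(W) are all W)
The losing starting values of n are exactly the entries labelled L in this table (6 of them).

0, 1, 4, 9, 14, 20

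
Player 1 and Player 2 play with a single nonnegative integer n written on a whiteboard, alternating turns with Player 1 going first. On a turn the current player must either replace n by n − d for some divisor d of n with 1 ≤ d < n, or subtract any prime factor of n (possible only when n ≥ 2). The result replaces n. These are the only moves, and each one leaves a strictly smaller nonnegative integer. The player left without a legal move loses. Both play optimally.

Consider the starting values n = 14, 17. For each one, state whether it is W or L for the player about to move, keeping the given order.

14: L, 17: W

Compute win/loss labels from the base case upward. A position with no move is L. Any other position is W if it can reach an L in one move, else L.
n=0: no move → L
n=1: no move → L
n=2: can move to 0, which is L ⇒ W
n=3: can move to 0, which is L ⇒ W
n=4: moves to 2(W), 3(W); every one is W ⇒ L
n=5: can move to 0, which is L ⇒ W
n=6: can move to 4, which is L ⇒ W
n=7: can move to 0, which is L ⇒ W
n=8: can move to 4, which is L ⇒ W
n=9: moves to 6(W), 8(W); every one is W ⇒ L
n=10: can move to 9, which is L ⇒ W
n=11: can move to 0, which is L ⇒ W
n=12: can move to 9, which is L ⇒ W
n=13: can move to 0, which is L ⇒ W
n=14: moves to 7(W), 12(W), 13(W); every one is W ⇒ L
n=15: can move to 14, which is L ⇒ W
n=16: can move to 14, which is L ⇒ W
n=17: can move to 0, which is L ⇒ W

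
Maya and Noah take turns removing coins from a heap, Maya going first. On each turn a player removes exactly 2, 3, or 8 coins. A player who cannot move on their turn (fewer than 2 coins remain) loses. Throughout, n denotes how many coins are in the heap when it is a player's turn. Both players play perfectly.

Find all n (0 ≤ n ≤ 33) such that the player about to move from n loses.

0, 1, 5, 6, 10, 11, 15, 16, 20, 21, 25, 26, 30, 31

Build the W/L table. Terminal = L. A non-terminal position is W if it has a move to some L; otherwise it is L.
n=0: no move → L
n=1: no move → L
n=2: W (go to 0, an L position)
n=3: W (go to 1, an L position)
n=4: W (go to 1, an L position)
n=5: L (options 3(W), 2(W) are all W)
n=6: L (options 4(W), 3(W) are all W)
n=7: W (go to 5, an L position)
n=8: W (go to 6, an L position)
n=9: W (go to 6, an L position)
n=10: L (options 8(W), 7(W), 2(W) are all W)
n=11: L (options 9(W), 8(W), 3(W) are all W)
n=12: W (go to 10, an L position)
n=13: W (go to 11, an L position)
n=14: W (go to 11, an L position)
n=15: L (options 13(W), 12(W), 7(W) are all W)
n=16: L (options 14(W), 13(W), 8(W) are all W)
n=17: W (go to 15, an L position)
n=18: W (go to 16, an L position)
n=19: W (go to 16, an L position)
n=20: L (options 18(W), 17(W), 12(W) are all W)
n=21: L (options 19(W), 18(W), 13(W) are all W)
n=22: W (go to 20, an L position)
n=23: W (go to 21, an L position)
n=24: W (go to 21, an L position)
n=25: L (options 23(W), 22(W), 17(W) are all W)
n=26: L (options 24(W), 23(W), 18(W) are all W)
n=27: W (go to 25, an L position)
n=28: W (go to 26, an L position)
n=29: W (go to 26, an L position)
n=30: L (options 28(W), 27(W), 22(W) are all W)
n=31: L (options 29(W), 28(W), 23(W) are all W)
n=32: W (go to 30, an L position)
n=33: W (go to 31, an L position)
Reading off the rows marked L gives the requested list; there are 14 such values of n.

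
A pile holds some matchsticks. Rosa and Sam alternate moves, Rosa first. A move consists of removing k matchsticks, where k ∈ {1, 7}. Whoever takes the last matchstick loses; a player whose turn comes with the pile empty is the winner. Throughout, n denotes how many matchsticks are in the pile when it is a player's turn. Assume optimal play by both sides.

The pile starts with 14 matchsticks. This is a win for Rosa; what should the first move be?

Positions with no move are W. A position that does have a move is losing for the player to move precisely when every available move leads to a winning position for the opponent. Fill in the labels:
n=0: no move; the opponent has just taken the last matchstick and therefore loses → W
n=1: L (sole option 0(W) is W)
n=2: W (go to 1, an L position)
n=3: L (sole option 2(W) is W)
n=4: W (go to 3, an L position)
n=5: L (sole option 4(W) is W)
n=6: W (go to 5, an L position)
n=7: L (options 6(W), 0(W) are all W)
n=8: W (go to 7, an L position)
n=9: L (options 8(W), 2(W) are all W)
n=10: W (go to 9, an L position)
n=11: L (options 10(W), 4(W) are all W)
n=12: W (go to 11, an L position)
n=13: L (options 12(W), 6(W) are all W)
n=14: W (go to 13, an L position)
From 14, the L positions reachable in one move are: 13, 7. Any move reaching one of these is winning.

Remove 1, leaving 13.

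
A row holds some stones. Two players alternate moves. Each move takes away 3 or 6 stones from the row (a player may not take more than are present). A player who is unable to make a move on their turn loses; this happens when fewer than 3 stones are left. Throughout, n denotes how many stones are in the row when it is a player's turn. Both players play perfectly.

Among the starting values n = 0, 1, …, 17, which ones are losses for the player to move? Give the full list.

Classify positions by backward induction: terminal positions (no move available) are L. From any other position, the mover wins iff some move reaches an L.
n=0: no move → L
n=1: no move → L
n=2: no move → L
n=3: →0(L), so W
n=4: →1(L), so W
n=5: →2(L), so W
n=6: →0(L), so W
n=7: →1(L), so W
n=8: →2(L), so W
n=9: →6(W), 3(W) — all W, so L
n=10: →7(W), 4(W) — all W, so L
n=11: →8(W), 5(W) — all W, so L
n=12: →9(L), so W
n=13: →10(L), so W
n=14: →11(L), so W
n=15: →9(L), so W
n=16: →10(L), so W
n=17: →11(L), so W
Reading off the rows marked L gives the requested list; there are 6 such values of n.

0, 1, 2, 9, 10, 11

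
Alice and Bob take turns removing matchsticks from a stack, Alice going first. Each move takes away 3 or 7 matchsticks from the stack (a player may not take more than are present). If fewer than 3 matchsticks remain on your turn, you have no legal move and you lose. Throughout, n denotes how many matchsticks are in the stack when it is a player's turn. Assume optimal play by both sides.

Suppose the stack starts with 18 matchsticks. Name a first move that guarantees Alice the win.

Remove 7, leaving 11.

Use the standard recursion: the mover loses at a terminal position; elsewhere, the mover wins exactly when some move hands the opponent an L position.
n=0: no move → L
n=1: no move → L
n=2: no move → L
n=3: →0(L), so W
n=4: →1(L), so W
n=5: →2(L), so W
n=6: →3(W) only, which is W, so L
n=7: →0(L), so W
n=8: →1(L), so W
n=9: →6(L), so W
n=10: →7(W), 3(W) — all W, so L
n=11: →8(W), 4(W) — all W, so L
n=12: →9(W), 5(W) — all W, so L
n=13: →10(L), so W
n=14: →11(L), so W
n=15: →12(L), so W
n=16: →13(W), 9(W) — all W, so L
n=17: →10(L), so W
n=18: →11(L), so W
From 18, the L positions reachable in one move are: 11.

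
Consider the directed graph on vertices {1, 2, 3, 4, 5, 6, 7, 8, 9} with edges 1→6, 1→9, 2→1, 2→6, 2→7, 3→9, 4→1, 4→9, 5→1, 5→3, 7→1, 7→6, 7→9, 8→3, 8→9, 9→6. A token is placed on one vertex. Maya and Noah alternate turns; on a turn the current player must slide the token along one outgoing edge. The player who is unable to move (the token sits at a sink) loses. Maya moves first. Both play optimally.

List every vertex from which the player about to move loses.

Use the standard recursion: the mover loses at a terminal position; elsewhere, the mover wins exactly when some move hands the opponent an L position.
Every edge goes from a vertex to one that appears earlier in the order 6, 9, 1, 3, 7, 2, 5, 8, 4, so processing vertices in that order labels each vertex after all of its successors.
6: no outgoing edge → L
9: can move to 6, which is L ⇒ W
1: can move to 6, which is L ⇒ W
3: the only move is to 9(W), a W ⇒ L
7: can move to 6, which is L ⇒ W
2: can move to 6, which is L ⇒ W
5: can move to 3, which is L ⇒ W
8: can move to 3, which is L ⇒ W
4: moves to 1(W), 9(W); every one is W ⇒ L
Reading off the rows marked L gives the requested list; there are 3 such vertices.

3, 4, 6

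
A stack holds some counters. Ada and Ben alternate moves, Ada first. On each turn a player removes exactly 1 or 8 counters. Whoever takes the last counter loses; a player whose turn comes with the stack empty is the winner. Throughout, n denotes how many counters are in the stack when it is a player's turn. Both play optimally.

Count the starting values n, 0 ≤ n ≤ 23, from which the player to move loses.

Label each position W (a win for the player to move) or L (a loss). A position with no legal move is W; any other position is W exactly when some move reaches an L, and L when every move reaches a W.
n=0: no move; the opponent has just taken the last counter and therefore loses → W
n=1: →0(W) only, which is W, so L
n=2: →1(L), so W
n=3: →2(W) only, which is W, so L
n=4: →3(L), so W
n=5: →4(W) only, which is W, so L
n=6: →5(L), so W
n=7: →6(W) only, which is W, so L
n=8: →7(L), so W
n=9: →1(L), so W
n=10: →9(W), 2(W) — all W, so L
n=11: →10(L), so W
n=12: →11(W), 4(W) — all W, so L
n=13: →12(L), so W
n=14: →13(W), 6(W) — all W, so L
n=15: →14(L), so W
n=16: →15(W), 8(W) — all W, so L
n=17: →16(L), so W
n=18: →10(L), so W
n=19: →18(W), 11(W) — all W, so L
n=20: →19(L), so W
n=21: →20(W), 13(W) — all W, so L
n=22: →21(L), so W
n=23: →22(W), 15(W) — all W, so L
L entries with 0 ≤ n ≤ 23: n = 1, 3, 5, 7, 10, 12, 14, 16, 19, 21, 23; that makes 11.

11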